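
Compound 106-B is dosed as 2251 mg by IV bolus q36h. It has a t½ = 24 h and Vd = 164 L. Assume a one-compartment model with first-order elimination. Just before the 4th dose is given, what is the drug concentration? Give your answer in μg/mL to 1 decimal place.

f = (1/2)^(τ/t½) = (1/2)^(36/24) ≈ 0.3536.
C₀ = D/Vd = 2251/164 ≈ 13.726 μg/mL.
Before the 4th dose, 3 doses have been given. Superposition: Cmin = C₀·(f + f² + … + f^3).
≈ 13.726 × (0.3536 + 0.1250 + 0.0442) ≈ 13.726 × 0.5228 ≈ 7.176 μg/mL.

7.2 μg/mL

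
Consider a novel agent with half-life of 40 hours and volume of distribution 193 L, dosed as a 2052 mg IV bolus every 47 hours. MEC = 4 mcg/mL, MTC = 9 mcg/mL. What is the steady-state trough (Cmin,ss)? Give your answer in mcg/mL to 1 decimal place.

k = ln2/t½ = ln2/40 ≈ 0.017329 h⁻¹; fraction remaining f = e^(−kτ) = e^(−0.017329×47) ≈ 0.4429.
Accumulation ratio R = 1/(1 − f) ≈ 1/0.5571 ≈ 1.7950.
Single-dose peak C₀ = D/Vd = 2052/193 ≈ 10.632 mcg/mL.
Steady-state peak Cmax,ss = C₀·R ≈ 10.632 × 1.7950 ≈ 19.084 mcg/mL.
Steady-state trough Cmin,ss = Cmax,ss·f ≈ 19.084 × 0.4429 ≈ 8.452 mcg/mL.
Trough 8.5 mcg/mL vs MEC 4 mcg/mL: adequate.

8.5 mcg/mL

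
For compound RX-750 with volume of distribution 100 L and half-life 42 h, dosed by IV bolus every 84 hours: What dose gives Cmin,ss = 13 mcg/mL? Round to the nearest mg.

3900 mg

τ/t½ = 84/42 ≈ 2, so f = (1/2)^(84/42) ≈ 0.250000.
Cmin,ss = (D/Vd)·f/(1−f), so D = Cmin,ss·Vd·(1−f)/f.
D = 13 × 100 × (1−f)/f ≈ 13 × 100 × 3.00000 ≈ 3900.00 mg.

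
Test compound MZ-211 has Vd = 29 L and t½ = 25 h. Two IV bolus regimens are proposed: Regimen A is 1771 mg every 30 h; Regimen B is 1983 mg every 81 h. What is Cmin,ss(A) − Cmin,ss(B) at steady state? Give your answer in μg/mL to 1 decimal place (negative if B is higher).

Regimen A: f = (1/2)^(30/25) ≈ 0.4353; Cmin,ss = (1771/29)·f/(1−f) ≈ 47.075 μg/mL.
Regimen B: f = (1/2)^(81/25) ≈ 0.1058; Cmin,ss = (1983/29)·f/(1−f) ≈ 8.091 μg/mL.
Difference ≈ 47.075 − 8.091 ≈ 38.984 μg/mL.

39.0 μg/mL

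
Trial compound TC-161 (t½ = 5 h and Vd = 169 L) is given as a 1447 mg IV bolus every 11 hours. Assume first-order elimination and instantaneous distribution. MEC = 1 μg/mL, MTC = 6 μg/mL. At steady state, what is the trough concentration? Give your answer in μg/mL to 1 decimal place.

2.4 μg/mL

k = ln2/t½ = ln2/5 ≈ 0.138629 h⁻¹; fraction remaining f = e^(−kτ) = e^(−0.138629×11) ≈ 0.2176.
Accumulation ratio R = 1/(1 − f) ≈ 1/0.7824 ≈ 1.2781.
Each bolus raises the concentration by D/Vd = 1447/169 ≈ 8.562 μg/mL.
Cmax,ss = C₀/(1 − f) ≈ 8.562/0.7824 ≈ 10.943 μg/mL.
One interval later, Cmin,ss = Cmax,ss·e^(−kτ) ≈ 10.943 × 0.2176 ≈ 2.381 μg/mL.
Trough 2.4 μg/mL vs MEC 1 μg/mL: adequate.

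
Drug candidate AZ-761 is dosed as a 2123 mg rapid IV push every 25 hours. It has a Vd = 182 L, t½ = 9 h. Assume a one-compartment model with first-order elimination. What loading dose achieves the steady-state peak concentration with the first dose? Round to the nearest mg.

f = (1/2)^(25/9) ≈ 0.145816; accumulation ratio R = 1/(1−f) ≈ 1.17071.
Loading dose to hit Cmax,ss on first dose: D_load = D_maint·R ≈ 2123 × 1.17071 ≈ 2485.42 mg.

2485 mg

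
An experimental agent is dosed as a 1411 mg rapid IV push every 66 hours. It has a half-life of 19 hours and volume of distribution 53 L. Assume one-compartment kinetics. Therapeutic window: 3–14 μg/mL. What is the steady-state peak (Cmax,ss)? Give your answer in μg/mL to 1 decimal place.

k = ln2/t½ = ln2/19 ≈ 0.036481 h⁻¹; fraction remaining f = e^(−kτ) = e^(−0.036481×66) ≈ 0.0900.
Accumulation ratio R = 1/(1 − f) ≈ 1/0.9100 ≈ 1.0989.
Single-dose peak C₀ = D/Vd = 1411/53 ≈ 26.623 μg/mL.
Steady-state peak Cmax,ss = C₀·R ≈ 26.623 × 1.0989 ≈ 29.256 μg/mL.
Peak 29.3 μg/mL vs MTC 14 μg/mL: exceeds toxic threshold.

29.3 μg/mL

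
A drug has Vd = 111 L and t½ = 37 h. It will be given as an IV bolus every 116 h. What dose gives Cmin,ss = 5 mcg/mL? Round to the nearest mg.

4321 mg

τ/t½ = 116/37 ≈ 3.1351, so f = (1/2)^(116/37) ≈ 0.113823.
Cmin,ss = (D/Vd)·f/(1−f), so D = Cmin,ss·Vd·(1−f)/f.
D = 5 × 111 × (1−f)/f ≈ 5 × 111 × 7.78557 ≈ 4320.99 mg.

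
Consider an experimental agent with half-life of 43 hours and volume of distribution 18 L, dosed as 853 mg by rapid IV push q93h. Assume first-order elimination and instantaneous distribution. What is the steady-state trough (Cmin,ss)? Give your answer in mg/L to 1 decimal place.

13.6 mg/L

k = ln2/t½ = ln2/43 ≈ 0.016120 h⁻¹; fraction remaining f = e^(−kτ) = e^(−0.016120×93) ≈ 0.2233.
Accumulation ratio R = 1/(1 − f) ≈ 1/0.7767 ≈ 1.2875.
Single-dose peak C₀ = D/Vd = 853/18 ≈ 47.389 mg/L.
Steady-state peak Cmax,ss = C₀·R ≈ 47.389 × 1.2875 ≈ 61.013 mg/L.
One interval later, Cmin,ss = Cmax,ss·e^(−kτ) ≈ 61.013 × 0.2233 ≈ 13.624 mg/L.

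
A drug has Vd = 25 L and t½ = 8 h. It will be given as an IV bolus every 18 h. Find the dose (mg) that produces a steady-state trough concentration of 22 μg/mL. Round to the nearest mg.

τ/t½ = 18/8 ≈ 2.25, so f = (1/2)^(18/8) ≈ 0.210224.
Cmin,ss = (D/Vd)·f/(1−f), so D = Cmin,ss·Vd·(1−f)/f.
D = 22 × 25 × (1−f)/f ≈ 22 × 25 × 3.75683 ≈ 2066.26 mg.

2066 mg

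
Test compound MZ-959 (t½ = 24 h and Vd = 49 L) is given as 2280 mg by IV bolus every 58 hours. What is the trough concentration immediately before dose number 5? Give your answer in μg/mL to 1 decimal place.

10.7 μg/mL

f = (1/2)^(τ/t½) = (1/2)^(58/24) ≈ 0.1873.
C₀ = D/Vd = 2280/49 ≈ 46.531 μg/mL.
Before the 5th dose, 4 doses have been given. Superposition: Cmin = C₀·(f + f² + … + f^4).
≈ 46.531 × (0.1873 + 0.0351 + 0.0066 + 0.0012) ≈ 46.531 × 0.2302 ≈ 10.711 μg/mL.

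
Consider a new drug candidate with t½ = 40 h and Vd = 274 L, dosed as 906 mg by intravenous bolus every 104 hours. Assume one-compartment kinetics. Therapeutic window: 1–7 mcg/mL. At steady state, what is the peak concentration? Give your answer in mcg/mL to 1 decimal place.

4.0 mcg/mL

τ/t½ = 104/40 ≈ 2.6, so fraction remaining f = (1/2)^(104/40) ≈ 0.1649.
Accumulation ratio R = 1/(1 − f) ≈ 1/0.8351 ≈ 1.1975.
Single-dose peak C₀ = D/Vd = 906/274 ≈ 3.307 mcg/mL.
Steady-state peak Cmax,ss = C₀·R ≈ 3.307 × 1.1975 ≈ 3.960 mcg/mL.
Peak 4.0 mcg/mL vs MTC 7 mcg/mL: below toxic threshold.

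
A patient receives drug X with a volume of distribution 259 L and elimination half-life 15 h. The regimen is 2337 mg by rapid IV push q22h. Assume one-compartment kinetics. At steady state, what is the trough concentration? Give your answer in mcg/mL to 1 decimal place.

Over one 22-h interval, 22/15 ≈ 1.4667 half-lives elapse, leaving f ≈ 0.3618 of each dose.
Single-dose peak C₀ = D/Vd = 2337/259 ≈ 9.023 mcg/mL.
Steady-state trough Cmin,ss = C₀·f/(1−f) ≈ 9.023 × 0.3618/0.6382 ≈ 5.115 mcg/mL.

5.1 mcg/mL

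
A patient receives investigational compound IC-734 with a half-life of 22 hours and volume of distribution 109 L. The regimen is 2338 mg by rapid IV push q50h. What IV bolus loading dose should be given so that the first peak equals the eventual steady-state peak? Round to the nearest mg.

2948 mg

f = (1/2)^(50/22) ≈ 0.206938; accumulation ratio R = 1/(1−f) ≈ 1.26094.
Loading dose to hit Cmax,ss on first dose: D_load = D_maint·R ≈ 2338 × 1.26094 ≈ 2948.08 mg.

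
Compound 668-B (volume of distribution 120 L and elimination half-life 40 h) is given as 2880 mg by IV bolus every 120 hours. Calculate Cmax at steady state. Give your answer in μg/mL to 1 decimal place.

27.4 μg/mL

τ = 120 h = 3 half-lives, so f = (1/2)^3 = 0.125.
Accumulation ratio R = 1/(1 − f) = 1/0.875 = 8/7.
Single-dose peak C₀ = D/Vd = 2880/120 = 24 μg/mL.
Steady-state peak Cmax,ss = C₀·R = 24 × 8/7 ≈ 27.429 μg/mL.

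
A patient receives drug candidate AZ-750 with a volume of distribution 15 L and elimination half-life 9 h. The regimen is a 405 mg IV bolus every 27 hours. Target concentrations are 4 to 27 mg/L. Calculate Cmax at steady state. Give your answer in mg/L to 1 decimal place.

The dosing interval is 3 half-lives, so f = 2^(−3) = 0.125.
At steady state, R = 1/(1 − 0.125) = 8/7.
Single-dose peak C₀ = D/Vd = 405/15 = 27 mg/L.
Steady-state peak Cmax,ss = C₀·R = 27 × 8/7 ≈ 30.857 mg/L.
Peak 30.9 mg/L vs MTC 27 mg/L: exceeds toxic threshold.

30.9 mg/L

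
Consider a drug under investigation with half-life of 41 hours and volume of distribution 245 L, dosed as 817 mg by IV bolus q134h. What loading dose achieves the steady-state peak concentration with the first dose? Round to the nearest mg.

912 mg

f = (1/2)^(134/41) ≈ 0.103788; accumulation ratio R = 1/(1−f) ≈ 1.11581.
Loading dose to hit Cmax,ss on first dose: D_load = D_maint·R ≈ 817 × 1.11581 ≈ 911.62 mg.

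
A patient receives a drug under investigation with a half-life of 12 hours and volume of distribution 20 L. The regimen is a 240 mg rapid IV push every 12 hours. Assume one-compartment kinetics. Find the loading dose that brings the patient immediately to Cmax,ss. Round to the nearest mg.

f = (1/2)^(12/12) ≈ 0.500000; accumulation ratio R = 1/(1−f) ≈ 2.00000.
Loading dose to hit Cmax,ss on first dose: D_load = D_maint·R ≈ 240 × 2.00000 ≈ 480.00 mg.

480 mg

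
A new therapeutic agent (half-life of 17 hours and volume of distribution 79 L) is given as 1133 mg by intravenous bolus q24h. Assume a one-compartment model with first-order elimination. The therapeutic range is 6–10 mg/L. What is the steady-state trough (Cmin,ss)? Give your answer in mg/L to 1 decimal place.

8.6 mg/L

Over one 24-h interval, 24/17 ≈ 1.4118 half-lives elapse, leaving f ≈ 0.3759 of each dose.
Accumulation ratio R = 1/(1 − f) ≈ 1/0.6241 ≈ 1.6023.
Single-dose peak C₀ = D/Vd = 1133/79 ≈ 14.342 mg/L.
Steady-state peak Cmax,ss = C₀·R ≈ 14.342 × 1.6023 ≈ 22.980 mg/L.
Steady-state trough Cmin,ss = Cmax,ss·f ≈ 22.980 × 0.3759 ≈ 8.638 mg/L.
Trough 8.6 mg/L vs MEC 6 mg/L: adequate.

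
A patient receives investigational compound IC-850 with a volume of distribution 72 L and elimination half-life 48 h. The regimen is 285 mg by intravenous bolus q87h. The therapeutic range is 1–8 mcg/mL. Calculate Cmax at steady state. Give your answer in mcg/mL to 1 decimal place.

5.5 mcg/mL

k = ln2/t½ = ln2/48 ≈ 0.014441 h⁻¹; fraction remaining f = e^(−kτ) = e^(−0.014441×87) ≈ 0.2847.
At steady state, accumulation factor R = 1/(1 − e^(−kτ)) ≈ 1.3980.
Each bolus raises the concentration by D/Vd = 285/72 ≈ 3.958 mcg/mL.
Cmax,ss = C₀/(1 − f) ≈ 3.958/0.7153 ≈ 5.533 mcg/mL.
Peak 5.5 mcg/mL vs MTC 8 mcg/mL: below toxic threshold.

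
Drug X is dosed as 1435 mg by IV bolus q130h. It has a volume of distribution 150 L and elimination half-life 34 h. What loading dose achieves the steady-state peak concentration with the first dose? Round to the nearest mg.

f = (1/2)^(130/34) ≈ 0.070632; accumulation ratio R = 1/(1−f) ≈ 1.07600.
Loading dose to hit Cmax,ss on first dose: D_load = D_maint·R ≈ 1435 × 1.07600 ≈ 1544.06 mg.

1544 mg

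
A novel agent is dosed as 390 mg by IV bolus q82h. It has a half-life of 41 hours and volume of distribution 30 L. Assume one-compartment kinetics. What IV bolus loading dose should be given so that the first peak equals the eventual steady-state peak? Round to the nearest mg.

f = (1/2)^(82/41) ≈ 0.250000; accumulation ratio R = 1/(1−f) ≈ 1.33333.
Loading dose to hit Cmax,ss on first dose: D_load = D_maint·R ≈ 390 × 1.33333 ≈ 520.00 mg.

520 mg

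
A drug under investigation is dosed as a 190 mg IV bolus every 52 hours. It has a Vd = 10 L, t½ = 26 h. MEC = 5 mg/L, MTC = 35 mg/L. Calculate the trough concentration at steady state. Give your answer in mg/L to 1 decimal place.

6.3 mg/L

τ = 52 h = 2 half-lives, so f = (1/2)^2 = 0.25.
At steady state, R = 1/(1 − 0.25) = 4/3.
Single-dose peak C₀ = D/Vd = 190/10 = 19 mg/L.
Steady-state peak Cmax,ss = C₀·R = 19 × 4/3 ≈ 25.333 mg/L.
Steady-state trough Cmin,ss = Cmax,ss·f ≈ 25.333 × 0.25 ≈ 6.333 mg/L.
Trough 6.3 mg/L vs MEC 5 mg/L: adequate.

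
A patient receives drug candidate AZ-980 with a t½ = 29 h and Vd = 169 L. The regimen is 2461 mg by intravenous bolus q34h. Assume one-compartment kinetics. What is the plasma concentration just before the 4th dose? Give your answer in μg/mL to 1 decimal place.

10.6 μg/mL

f = (1/2)^(τ/t½) = (1/2)^(34/29) ≈ 0.4437.
C₀ = D/Vd = 2461/169 ≈ 14.562 μg/mL.
Before the 4th dose, 3 doses have been given. Superposition: Cmin = C₀·(f + f² + … + f^3).
≈ 14.562 × (0.4437 + 0.1969 + 0.0874) ≈ 14.562 × 0.7280 ≈ 10.601 μg/mL.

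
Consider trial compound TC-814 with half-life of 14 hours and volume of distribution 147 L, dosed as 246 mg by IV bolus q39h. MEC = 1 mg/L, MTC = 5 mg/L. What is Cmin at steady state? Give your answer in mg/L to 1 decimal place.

0.3 mg/L

τ/t½ = 39/14 ≈ 2.7857, so fraction remaining f = (1/2)^(39/14) ≈ 0.1450.
At steady state, accumulation factor R = 1/(1 − e^(−kτ)) ≈ 1.1696.
Single-dose peak C₀ = D/Vd = 246/147 ≈ 1.673 mg/L.
Steady-state peak Cmax,ss = C₀·R ≈ 1.673 × 1.1696 ≈ 1.957 mg/L.
Steady-state trough Cmin,ss = Cmax,ss·f ≈ 1.957 × 0.1450 ≈ 0.284 mg/L.
Trough 0.3 mg/L vs MEC 1 mg/L: subtherapeutic.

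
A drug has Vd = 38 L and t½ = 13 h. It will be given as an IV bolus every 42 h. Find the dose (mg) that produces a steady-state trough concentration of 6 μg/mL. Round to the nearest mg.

1912 mg

τ/t½ = 42/13 ≈ 3.2308, so f = (1/2)^(42/13) ≈ 0.106523.
Cmin,ss = (D/Vd)·f/(1−f), so D = Cmin,ss·Vd·(1−f)/f.
D = 6 × 38 × (1−f)/f ≈ 6 × 38 × 8.38764 ≈ 1912.38 mg.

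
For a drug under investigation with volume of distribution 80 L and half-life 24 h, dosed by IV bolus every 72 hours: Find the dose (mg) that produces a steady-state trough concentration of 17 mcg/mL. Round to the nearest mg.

9520 mg

τ/t½ = 72/24 ≈ 3, so f = (1/2)^(72/24) ≈ 0.125000.
Cmin,ss = (D/Vd)·f/(1−f), so D = Cmin,ss·Vd·(1−f)/f.
D = 17 × 80 × (1−f)/f ≈ 17 × 80 × 7.00000 ≈ 9520.00 mg.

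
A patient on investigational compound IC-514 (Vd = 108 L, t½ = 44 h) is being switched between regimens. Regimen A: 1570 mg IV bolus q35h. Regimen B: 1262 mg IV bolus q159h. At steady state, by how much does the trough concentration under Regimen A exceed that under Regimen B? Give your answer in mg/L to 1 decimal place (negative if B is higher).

Regimen A: f = (1/2)^(35/44) ≈ 0.5762; Cmin,ss = (1570/108)·f/(1−f) ≈ 19.765 mg/L.
Regimen B: f = (1/2)^(159/44) ≈ 0.0817; Cmin,ss = (1262/108)·f/(1−f) ≈ 1.040 mg/L.
Difference ≈ 19.765 − 1.040 ≈ 18.725 mg/L.

18.7 mg/L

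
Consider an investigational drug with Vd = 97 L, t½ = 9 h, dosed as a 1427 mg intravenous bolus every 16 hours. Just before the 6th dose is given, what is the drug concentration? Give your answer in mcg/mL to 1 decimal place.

6.0 mcg/mL

f = (1/2)^(τ/t½) = (1/2)^(16/9) ≈ 0.2916.
C₀ = D/Vd = 1427/97 ≈ 14.711 mcg/mL.
Before the 6th dose, 5 doses have been given. Superposition: Cmin = C₀·(f + f² + … + f^5).
≈ 14.711 × (0.2916 + 0.0850 + 0.0248 + 0.0072 + 0.0021) ≈ 14.711 × 0.4107 ≈ 6.042 mcg/mL.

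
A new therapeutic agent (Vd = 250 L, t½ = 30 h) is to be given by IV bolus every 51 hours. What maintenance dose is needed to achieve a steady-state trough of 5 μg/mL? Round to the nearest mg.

τ/t½ = 51/30 ≈ 1.7, so f = (1/2)^(51/30) ≈ 0.307786.
Cmin,ss = (D/Vd)·f/(1−f), so D = Cmin,ss·Vd·(1−f)/f.
D = 5 × 250 × (1−f)/f ≈ 5 × 250 × 2.24901 ≈ 2811.26 mg.

2811 mg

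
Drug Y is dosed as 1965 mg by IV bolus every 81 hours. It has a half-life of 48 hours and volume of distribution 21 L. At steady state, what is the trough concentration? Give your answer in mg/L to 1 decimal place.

42.1 mg/L

Over one 81-h interval, 81/48 ≈ 1.6875 half-lives elapse, leaving f ≈ 0.3105 of each dose.
At steady state, accumulation factor R = 1/(1 − e^(−kτ)) ≈ 1.4503.
Single-dose peak C₀ = D/Vd = 1965/21 ≈ 93.571 mg/L.
Steady-state peak Cmax,ss = C₀·R ≈ 93.571 × 1.4503 ≈ 135.706 mg/L.
One interval later, Cmin,ss = Cmax,ss·e^(−kτ) ≈ 135.706 × 0.3105 ≈ 42.137 mg/L.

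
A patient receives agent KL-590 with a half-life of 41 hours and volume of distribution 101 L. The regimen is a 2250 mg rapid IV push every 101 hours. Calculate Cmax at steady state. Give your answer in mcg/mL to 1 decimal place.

27.2 mcg/mL

τ/t½ = 101/41 ≈ 2.4634, so fraction remaining f = (1/2)^(101/41) ≈ 0.1813.
Accumulation ratio R = 1/(1 − f) ≈ 1/0.8187 ≈ 1.2214.
Single-dose peak C₀ = D/Vd = 2250/101 ≈ 22.277 mcg/mL.
Steady-state peak Cmax,ss = C₀·R ≈ 22.277 × 1.2214 ≈ 27.209 mcg/mL.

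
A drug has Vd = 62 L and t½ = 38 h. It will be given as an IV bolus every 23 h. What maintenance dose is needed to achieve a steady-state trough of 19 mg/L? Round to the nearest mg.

614 mg

τ/t½ = 23/38 ≈ 0.60526, so f = (1/2)^(23/38) ≈ 0.657351.
Cmin,ss = (D/Vd)·f/(1−f), so D = Cmin,ss·Vd·(1−f)/f.
D = 19 × 62 × (1−f)/f ≈ 19 × 62 × 0.52126 ≈ 614.04 mg.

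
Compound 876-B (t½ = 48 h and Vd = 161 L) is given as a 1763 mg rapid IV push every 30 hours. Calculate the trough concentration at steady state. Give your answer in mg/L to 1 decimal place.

Over one 30-h interval, 30/48 ≈ 0.625 half-lives elapse, leaving f ≈ 0.6484 of each dose.
At steady state, accumulation factor R = 1/(1 − e^(−kτ)) ≈ 2.8441.
Each bolus raises the concentration by D/Vd = 1763/161 ≈ 10.950 mg/L.
Steady-state peak Cmax,ss = C₀·R ≈ 10.950 × 2.8441 ≈ 31.143 mg/L.
Steady-state trough Cmin,ss = Cmax,ss·f ≈ 31.143 × 0.6484 ≈ 20.193 mg/L.

20.2 mg/L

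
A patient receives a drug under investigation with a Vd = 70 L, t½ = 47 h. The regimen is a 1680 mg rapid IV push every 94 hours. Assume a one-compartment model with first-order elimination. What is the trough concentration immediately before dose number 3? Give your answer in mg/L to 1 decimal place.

7.5 mg/L

f = (1/2)^(τ/t½) = (1/2)^(94/47) ≈ 0.2500.
C₀ = D/Vd = 1680/70 ≈ 24.000 mg/L.
Before the 3rd dose, 2 doses have been given. Superposition: Cmin = C₀·(f + f²).
≈ 24.000 × (0.2500 + 0.0625) ≈ 24.000 × 0.3125 ≈ 7.500 mg/L.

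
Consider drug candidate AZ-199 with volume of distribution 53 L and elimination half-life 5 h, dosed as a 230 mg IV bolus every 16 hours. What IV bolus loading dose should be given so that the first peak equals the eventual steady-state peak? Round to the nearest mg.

258 mg

f = (1/2)^(16/5) ≈ 0.108819; accumulation ratio R = 1/(1−f) ≈ 1.12211.
Loading dose to hit Cmax,ss on first dose: D_load = D_maint·R ≈ 230 × 1.12211 ≈ 258.09 mg.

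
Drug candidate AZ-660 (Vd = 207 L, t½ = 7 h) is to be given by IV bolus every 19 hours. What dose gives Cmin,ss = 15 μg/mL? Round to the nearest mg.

τ/t½ = 19/7 ≈ 2.7143, so f = (1/2)^(19/7) ≈ 0.152377.
Cmin,ss = (D/Vd)·f/(1−f), so D = Cmin,ss·Vd·(1−f)/f.
D = 15 × 207 × (1−f)/f ≈ 15 × 207 × 5.56267 ≈ 17272.09 mg.

17272 mg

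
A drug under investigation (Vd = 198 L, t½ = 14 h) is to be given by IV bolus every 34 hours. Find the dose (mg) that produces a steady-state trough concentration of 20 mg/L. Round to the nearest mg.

τ/t½ = 34/14 ≈ 2.4286, so f = (1/2)^(34/14) ≈ 0.185749.
Cmin,ss = (D/Vd)·f/(1−f), so D = Cmin,ss·Vd·(1−f)/f.
D = 20 × 198 × (1−f)/f ≈ 20 × 198 × 4.38361 ≈ 17359.10 mg.

17359 mg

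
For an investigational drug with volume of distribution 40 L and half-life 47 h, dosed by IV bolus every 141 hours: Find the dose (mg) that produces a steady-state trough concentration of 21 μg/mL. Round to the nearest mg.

τ/t½ = 141/47 ≈ 3, so f = (1/2)^(141/47) ≈ 0.125000.
Cmin,ss = (D/Vd)·f/(1−f), so D = Cmin,ss·Vd·(1−f)/f.
D = 21 × 40 × (1−f)/f ≈ 21 × 40 × 7.00000 ≈ 5880.00 mg.

5880 mg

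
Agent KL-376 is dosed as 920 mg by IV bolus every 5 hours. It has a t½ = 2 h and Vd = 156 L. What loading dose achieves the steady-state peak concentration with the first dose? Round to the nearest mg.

f = (1/2)^(5/2) ≈ 0.176777; accumulation ratio R = 1/(1−f) ≈ 1.21474.
Loading dose to hit Cmax,ss on first dose: D_load = D_maint·R ≈ 920 × 1.21474 ≈ 1117.56 mg.

1118 mg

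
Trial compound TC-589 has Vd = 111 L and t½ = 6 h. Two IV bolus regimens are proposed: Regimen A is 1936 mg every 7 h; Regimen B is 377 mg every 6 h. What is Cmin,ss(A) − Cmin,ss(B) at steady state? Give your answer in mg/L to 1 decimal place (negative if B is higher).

Regimen A: f = (1/2)^(7/6) ≈ 0.4454; Cmin,ss = (1936/111)·f/(1−f) ≈ 14.007 mg/L.
Regimen B: f = (1/2)^(6/6) ≈ 0.5000; Cmin,ss = (377/111)·f/(1−f) ≈ 3.396 mg/L.
Difference ≈ 14.007 − 3.396 ≈ 10.611 mg/L.

10.6 mg/L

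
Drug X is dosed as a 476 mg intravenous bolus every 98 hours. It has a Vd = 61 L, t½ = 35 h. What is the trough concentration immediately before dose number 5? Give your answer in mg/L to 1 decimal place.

f = (1/2)^(τ/t½) = (1/2)^(98/35) ≈ 0.1436.
C₀ = D/Vd = 476/61 ≈ 7.803 mg/L.
Before the 5th dose, 4 doses have been given. Superposition: Cmin = C₀·(f + f² + … + f^4).
≈ 7.803 × (0.1436 + 0.0206 + 0.0030 + 0.0004) ≈ 7.803 × 0.1676 ≈ 1.308 mg/L.

1.3 mg/L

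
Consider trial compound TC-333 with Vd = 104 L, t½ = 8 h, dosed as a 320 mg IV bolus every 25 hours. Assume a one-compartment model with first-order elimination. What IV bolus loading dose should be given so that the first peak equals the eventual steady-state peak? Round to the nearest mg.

361 mg

f = (1/2)^(25/8) ≈ 0.114626; accumulation ratio R = 1/(1−f) ≈ 1.12947.
Loading dose to hit Cmax,ss on first dose: D_load = D_maint·R ≈ 320 × 1.12947 ≈ 361.43 mg.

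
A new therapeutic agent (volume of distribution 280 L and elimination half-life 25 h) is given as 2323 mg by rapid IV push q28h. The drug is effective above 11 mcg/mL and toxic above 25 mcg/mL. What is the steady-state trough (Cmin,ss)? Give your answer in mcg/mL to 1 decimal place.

7.1 mcg/mL

Over one 28-h interval, 28/25 ≈ 1.12 half-lives elapse, leaving f ≈ 0.4601 of each dose.
Single-dose peak C₀ = D/Vd = 2323/280 ≈ 8.296 mcg/mL.
Steady-state trough Cmin,ss = C₀·f/(1−f) ≈ 8.296 × 0.4601/0.5399 ≈ 7.070 mcg/mL.
Trough 7.1 mcg/mL vs MEC 11 mcg/mL: subtherapeutic.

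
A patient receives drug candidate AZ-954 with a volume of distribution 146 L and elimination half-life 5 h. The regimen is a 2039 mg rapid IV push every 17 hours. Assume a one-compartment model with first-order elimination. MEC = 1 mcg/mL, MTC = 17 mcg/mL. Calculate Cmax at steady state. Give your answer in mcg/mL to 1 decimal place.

k = ln2/t½ = ln2/5 ≈ 0.138629 h⁻¹; fraction remaining f = e^(−kτ) = e^(−0.138629×17) ≈ 0.0947.
Accumulation ratio R = 1/(1 − f) ≈ 1/0.9053 ≈ 1.1046.
Single-dose peak C₀ = D/Vd = 2039/146 ≈ 13.966 mcg/mL.
Steady-state peak Cmax,ss = C₀·R ≈ 13.966 × 1.1046 ≈ 15.427 mcg/mL.
Peak 15.4 mcg/mL vs MTC 17 mcg/mL: below toxic threshold.

15.4 mcg/mL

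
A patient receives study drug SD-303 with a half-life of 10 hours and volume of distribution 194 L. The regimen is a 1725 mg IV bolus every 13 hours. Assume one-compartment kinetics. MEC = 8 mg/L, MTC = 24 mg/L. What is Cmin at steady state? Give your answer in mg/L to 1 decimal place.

6.1 mg/L

τ/t½ = 13/10 ≈ 1.3, so fraction remaining f = (1/2)^(13/10) ≈ 0.4061.
At steady state, accumulation factor R = 1/(1 − e^(−kτ)) ≈ 1.6838.
Single-dose peak C₀ = D/Vd = 1725/194 ≈ 8.892 mg/L.
Steady-state peak Cmax,ss = C₀·R ≈ 8.892 × 1.6838 ≈ 14.972 mg/L.
One interval later, Cmin,ss = Cmax,ss·e^(−kτ) ≈ 14.972 × 0.4061 ≈ 6.080 mg/L.
Trough 6.1 mg/L vs MEC 8 mg/L: subtherapeutic.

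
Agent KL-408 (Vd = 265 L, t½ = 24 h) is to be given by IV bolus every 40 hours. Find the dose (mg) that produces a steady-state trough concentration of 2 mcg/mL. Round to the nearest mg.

τ/t½ = 40/24 ≈ 1.6667, so f = (1/2)^(40/24) ≈ 0.314980.
Cmin,ss = (D/Vd)·f/(1−f), so D = Cmin,ss·Vd·(1−f)/f.
D = 2 × 265 × (1−f)/f ≈ 2 × 265 × 2.17480 ≈ 1152.64 mg.

1153 mg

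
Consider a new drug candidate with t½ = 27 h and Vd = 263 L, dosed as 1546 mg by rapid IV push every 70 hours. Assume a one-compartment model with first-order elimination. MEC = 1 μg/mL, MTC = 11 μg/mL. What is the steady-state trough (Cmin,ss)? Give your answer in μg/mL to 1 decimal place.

1.2 μg/mL

k = ln2/t½ = ln2/27 ≈ 0.025672 h⁻¹; fraction remaining f = e^(−kτ) = e^(−0.025672×70) ≈ 0.1658.
At steady state, accumulation factor R = 1/(1 − e^(−kτ)) ≈ 1.1988.
Single-dose peak C₀ = D/Vd = 1546/263 ≈ 5.878 μg/mL.
Steady-state peak Cmax,ss = C₀·R ≈ 5.878 × 1.1988 ≈ 7.047 μg/mL.
One interval later, Cmin,ss = Cmax,ss·e^(−kτ) ≈ 7.047 × 0.1658 ≈ 1.168 μg/mL.
Trough 1.2 μg/mL vs MEC 1 μg/mL: adequate.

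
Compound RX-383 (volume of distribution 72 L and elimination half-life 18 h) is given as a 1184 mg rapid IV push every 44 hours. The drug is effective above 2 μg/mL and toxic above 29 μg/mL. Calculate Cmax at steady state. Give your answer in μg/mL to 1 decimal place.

τ/t½ = 44/18 ≈ 2.4444, so fraction remaining f = (1/2)^(44/18) ≈ 0.1837.
At steady state, accumulation factor R = 1/(1 − e^(−kτ)) ≈ 1.2250.
Each bolus raises the concentration by D/Vd = 1184/72 ≈ 16.444 μg/mL.
Steady-state peak Cmax,ss = C₀·R ≈ 16.444 × 1.2250 ≈ 20.144 μg/mL.
Peak 20.1 μg/mL vs MTC 29 μg/mL: below toxic threshold.

20.1 μg/mL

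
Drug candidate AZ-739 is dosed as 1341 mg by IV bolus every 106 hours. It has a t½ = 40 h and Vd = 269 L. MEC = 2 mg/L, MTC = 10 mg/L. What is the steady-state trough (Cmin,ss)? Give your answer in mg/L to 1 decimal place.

0.9 mg/L

k = ln2/t½ = ln2/40 ≈ 0.017329 h⁻¹; fraction remaining f = e^(−kτ) = e^(−0.017329×106) ≈ 0.1593.
Single-dose peak C₀ = D/Vd = 1341/269 ≈ 4.985 mg/L.
Steady-state trough Cmin,ss = C₀·f/(1−f) ≈ 4.985 × 0.1593/0.8407 ≈ 0.945 mg/L.
Trough 0.9 mg/L vs MEC 2 mg/L: subtherapeutic.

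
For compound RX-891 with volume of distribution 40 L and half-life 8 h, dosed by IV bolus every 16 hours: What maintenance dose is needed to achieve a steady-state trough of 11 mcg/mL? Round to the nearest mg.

τ/t½ = 16/8 ≈ 2, so f = (1/2)^(16/8) ≈ 0.250000.
Cmin,ss = (D/Vd)·f/(1−f), so D = Cmin,ss·Vd·(1−f)/f.
D = 11 × 40 × (1−f)/f ≈ 11 × 40 × 3.00000 ≈ 1320.00 mg.

1320 mg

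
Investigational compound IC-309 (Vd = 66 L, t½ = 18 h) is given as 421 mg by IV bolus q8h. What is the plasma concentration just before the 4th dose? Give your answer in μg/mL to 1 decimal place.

10.7 μg/mL

f = (1/2)^(τ/t½) = (1/2)^(8/18) ≈ 0.7349.
C₀ = D/Vd = 421/66 ≈ 6.379 μg/mL.
Before the 4th dose, 3 doses have been given. Superposition: Cmin = C₀·(f + f² + … + f^3).
≈ 6.379 × (0.7349 + 0.5401 + 0.3969) ≈ 6.379 × 1.6719 ≈ 10.665 μg/mL.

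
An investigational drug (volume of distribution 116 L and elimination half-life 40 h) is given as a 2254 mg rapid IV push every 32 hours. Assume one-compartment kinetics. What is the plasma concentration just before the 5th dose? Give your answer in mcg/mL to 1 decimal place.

f = (1/2)^(τ/t½) = (1/2)^(32/40) ≈ 0.5743.
C₀ = D/Vd = 2254/116 ≈ 19.431 mcg/mL.
Before the 5th dose, 4 doses have been given. Superposition: Cmin = C₀·(f + f² + … + f^4).
≈ 19.431 × (0.5743 + 0.3298 + 0.1894 + 0.1088) ≈ 19.431 × 1.2023 ≈ 23.362 mcg/mL.

23.4 mcg/mL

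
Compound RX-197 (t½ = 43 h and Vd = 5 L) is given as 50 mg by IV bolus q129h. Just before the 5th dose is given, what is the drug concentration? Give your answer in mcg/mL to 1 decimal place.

f = (1/2)^(τ/t½) = (1/2)^(129/43) ≈ 0.1250.
C₀ = D/Vd = 50/5 ≈ 10.000 mcg/mL.
Before the 5th dose, 4 doses have been given. Superposition: Cmin = C₀·(f + f² + … + f^4).
≈ 10.000 × (0.1250 + 0.0156 + 0.0020 + 0.0002) ≈ 10.000 × 0.1428 ≈ 1.428 mcg/mL.

1.4 mcg/mL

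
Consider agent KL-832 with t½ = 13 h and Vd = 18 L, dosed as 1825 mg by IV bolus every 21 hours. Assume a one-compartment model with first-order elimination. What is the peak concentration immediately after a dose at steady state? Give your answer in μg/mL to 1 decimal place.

k = ln2/t½ = ln2/13 ≈ 0.053319 h⁻¹; fraction remaining f = e^(−kτ) = e^(−0.053319×21) ≈ 0.3264.
At steady state, accumulation factor R = 1/(1 − e^(−kτ)) ≈ 1.4846.
Single-dose peak C₀ = D/Vd = 1825/18 ≈ 101.389 μg/mL.
Steady-state peak Cmax,ss = C₀·R ≈ 101.389 × 1.4846 ≈ 150.522 μg/mL.

150.5 μg/mL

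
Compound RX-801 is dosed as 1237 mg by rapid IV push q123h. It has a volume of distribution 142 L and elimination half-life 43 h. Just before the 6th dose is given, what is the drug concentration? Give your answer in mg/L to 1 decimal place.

1.4 mg/L

f = (1/2)^(τ/t½) = (1/2)^(123/43) ≈ 0.1377.
C₀ = D/Vd = 1237/142 ≈ 8.711 mg/L.
Before the 6th dose, 5 doses have been given. Superposition: Cmin = C₀·(f + f² + … + f^5).
≈ 8.711 × (0.1377 + 0.0190 + 0.0026 + 0.0004 + 0.0000) ≈ 8.711 × 0.1597 ≈ 1.391 mg/L.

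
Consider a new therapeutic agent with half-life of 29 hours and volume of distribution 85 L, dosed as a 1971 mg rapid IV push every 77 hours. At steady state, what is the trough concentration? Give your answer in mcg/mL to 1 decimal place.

k = ln2/t½ = ln2/29 ≈ 0.023902 h⁻¹; fraction remaining f = e^(−kτ) = e^(−0.023902×77) ≈ 0.1587.
Each bolus raises the concentration by D/Vd = 1971/85 ≈ 23.188 mcg/mL.
Steady-state trough Cmin,ss = C₀·f/(1−f) ≈ 23.188 × 0.1587/0.8413 ≈ 4.374 mcg/mL.

4.4 mcg/mL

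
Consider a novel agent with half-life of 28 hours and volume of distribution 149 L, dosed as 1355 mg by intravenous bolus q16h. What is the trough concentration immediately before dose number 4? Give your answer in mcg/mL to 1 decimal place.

13.0 mcg/mL

f = (1/2)^(τ/t½) = (1/2)^(16/28) ≈ 0.6730.
C₀ = D/Vd = 1355/149 ≈ 9.094 mcg/mL.
Before the 4th dose, 3 doses have been given. Superposition: Cmin = C₀·(f + f² + … + f^3).
≈ 9.094 × (0.6730 + 0.4529 + 0.3048) ≈ 9.094 × 1.4307 ≈ 13.011 mcg/mL.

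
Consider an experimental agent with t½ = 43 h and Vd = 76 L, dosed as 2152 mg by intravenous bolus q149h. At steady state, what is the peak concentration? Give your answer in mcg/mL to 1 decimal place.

31.1 mcg/mL

Over one 149-h interval, 149/43 ≈ 3.4651 half-lives elapse, leaving f ≈ 0.0906 of each dose.
At steady state, accumulation factor R = 1/(1 − e^(−kτ)) ≈ 1.0996.
Single-dose peak C₀ = D/Vd = 2152/76 ≈ 28.316 mcg/mL.
Steady-state peak Cmax,ss = C₀·R ≈ 28.316 × 1.0996 ≈ 31.136 mcg/mL.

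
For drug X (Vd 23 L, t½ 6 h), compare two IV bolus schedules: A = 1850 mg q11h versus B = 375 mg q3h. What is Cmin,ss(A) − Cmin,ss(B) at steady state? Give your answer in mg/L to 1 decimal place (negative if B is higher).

Regimen A: f = (1/2)^(11/6) ≈ 0.2806; Cmin,ss = (1850/23)·f/(1−f) ≈ 31.373 mg/L.
Regimen B: f = (1/2)^(3/6) ≈ 0.7071; Cmin,ss = (375/23)·f/(1−f) ≈ 39.361 mg/L.
Difference ≈ 31.373 − 39.361 ≈ -7.988 mg/L.

-8.0 mg/L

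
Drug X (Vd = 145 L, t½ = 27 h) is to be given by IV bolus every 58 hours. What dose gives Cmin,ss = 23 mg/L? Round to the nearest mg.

11448 mg

τ/t½ = 58/27 ≈ 2.1481, so f = (1/2)^(58/27) ≈ 0.225602.
Cmin,ss = (D/Vd)·f/(1−f), so D = Cmin,ss·Vd·(1−f)/f.
D = 23 × 145 × (1−f)/f ≈ 23 × 145 × 3.43258 ≈ 11447.65 mg.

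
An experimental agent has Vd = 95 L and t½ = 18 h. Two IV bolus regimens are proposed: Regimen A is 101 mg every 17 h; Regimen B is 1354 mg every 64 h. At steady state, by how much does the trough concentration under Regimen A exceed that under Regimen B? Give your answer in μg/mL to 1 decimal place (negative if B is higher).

-0.2 μg/mL

Regimen A: f = (1/2)^(17/18) ≈ 0.5196; Cmin,ss = (101/95)·f/(1−f) ≈ 1.150 μg/mL.
Regimen B: f = (1/2)^(64/18) ≈ 0.0850; Cmin,ss = (1354/95)·f/(1−f) ≈ 1.324 μg/mL.
Difference ≈ 1.150 − 1.324 ≈ -0.174 μg/mL.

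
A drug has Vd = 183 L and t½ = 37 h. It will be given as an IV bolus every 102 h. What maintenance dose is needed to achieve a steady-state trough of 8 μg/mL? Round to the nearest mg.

8431 mg

τ/t½ = 102/37 ≈ 2.7568, so f = (1/2)^(102/37) ≈ 0.147956.
Cmin,ss = (D/Vd)·f/(1−f), so D = Cmin,ss·Vd·(1−f)/f.
D = 8 × 183 × (1−f)/f ≈ 8 × 183 × 5.75877 ≈ 8430.84 mg.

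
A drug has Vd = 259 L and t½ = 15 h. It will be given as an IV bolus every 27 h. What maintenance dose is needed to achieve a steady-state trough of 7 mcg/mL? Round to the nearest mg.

τ/t½ = 27/15 ≈ 1.8, so f = (1/2)^(27/15) ≈ 0.287175.
Cmin,ss = (D/Vd)·f/(1−f), so D = Cmin,ss·Vd·(1−f)/f.
D = 7 × 259 × (1−f)/f ≈ 7 × 259 × 2.48220 ≈ 4500.23 mg.

4500 mg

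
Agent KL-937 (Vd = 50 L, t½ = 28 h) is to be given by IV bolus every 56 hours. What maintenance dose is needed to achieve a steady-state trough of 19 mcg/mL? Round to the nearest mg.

2850 mg

τ/t½ = 56/28 ≈ 2, so f = (1/2)^(56/28) ≈ 0.250000.
Cmin,ss = (D/Vd)·f/(1−f), so D = Cmin,ss·Vd·(1−f)/f.
D = 19 × 50 × (1−f)/f ≈ 19 × 50 × 3.00000 ≈ 2850.00 mg.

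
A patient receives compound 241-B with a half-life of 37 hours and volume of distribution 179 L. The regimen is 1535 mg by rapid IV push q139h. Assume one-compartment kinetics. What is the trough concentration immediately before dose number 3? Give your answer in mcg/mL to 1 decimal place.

f = (1/2)^(τ/t½) = (1/2)^(139/37) ≈ 0.0740.
C₀ = D/Vd = 1535/179 ≈ 8.575 mcg/mL.
Before the 3rd dose, 2 doses have been given. Superposition: Cmin = C₀·(f + f²).
≈ 8.575 × (0.0740 + 0.0055) ≈ 8.575 × 0.0795 ≈ 0.682 mcg/mL.

0.7 mcg/mL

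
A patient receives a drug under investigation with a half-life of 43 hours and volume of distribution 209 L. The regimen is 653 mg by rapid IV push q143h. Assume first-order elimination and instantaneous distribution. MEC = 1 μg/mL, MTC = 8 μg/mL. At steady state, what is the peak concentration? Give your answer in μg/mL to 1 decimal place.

3.5 μg/mL

k = ln2/t½ = ln2/43 ≈ 0.016120 h⁻¹; fraction remaining f = e^(−kτ) = e^(−0.016120×143) ≈ 0.0997.
At steady state, accumulation factor R = 1/(1 − e^(−kτ)) ≈ 1.1107.
Each bolus raises the concentration by D/Vd = 653/209 ≈ 3.124 μg/mL.
Steady-state peak Cmax,ss = C₀·R ≈ 3.124 × 1.1107 ≈ 3.470 μg/mL.
Peak 3.5 μg/mL vs MTC 8 μg/mL: below toxic threshold.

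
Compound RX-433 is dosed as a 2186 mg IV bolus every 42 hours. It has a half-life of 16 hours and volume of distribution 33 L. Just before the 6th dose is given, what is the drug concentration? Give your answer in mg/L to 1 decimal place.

12.8 mg/L

f = (1/2)^(τ/t½) = (1/2)^(42/16) ≈ 0.1621.
C₀ = D/Vd = 2186/33 ≈ 66.242 mg/L.
Before the 6th dose, 5 doses have been given. Superposition: Cmin = C₀·(f + f² + … + f^5).
≈ 66.242 × (0.1621 + 0.0263 + 0.0043 + 0.0007 + 0.0001) ≈ 66.242 × 0.1935 ≈ 12.818 mg/L.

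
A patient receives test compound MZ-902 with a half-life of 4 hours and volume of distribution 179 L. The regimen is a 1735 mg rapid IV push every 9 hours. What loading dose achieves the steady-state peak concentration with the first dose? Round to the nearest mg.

f = (1/2)^(9/4) ≈ 0.210224; accumulation ratio R = 1/(1−f) ≈ 1.26618.
Loading dose to hit Cmax,ss on first dose: D_load = D_maint·R ≈ 1735 × 1.26618 ≈ 2196.82 mg.

2197 mg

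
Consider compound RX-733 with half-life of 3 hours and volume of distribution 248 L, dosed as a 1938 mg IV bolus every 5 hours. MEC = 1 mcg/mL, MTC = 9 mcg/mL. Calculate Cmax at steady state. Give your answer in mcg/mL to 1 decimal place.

11.4 mcg/mL

τ/t½ = 5/3 ≈ 1.6667, so fraction remaining f = (1/2)^(5/3) ≈ 0.3150.
Accumulation ratio R = 1/(1 − f) ≈ 1/0.6850 ≈ 1.4599.
Each bolus raises the concentration by D/Vd = 1938/248 ≈ 7.815 mcg/mL.
Steady-state peak Cmax,ss = C₀·R ≈ 7.815 × 1.4599 ≈ 11.409 mcg/mL.
Peak 11.4 mcg/mL vs MTC 9 mcg/mL: exceeds toxic threshold.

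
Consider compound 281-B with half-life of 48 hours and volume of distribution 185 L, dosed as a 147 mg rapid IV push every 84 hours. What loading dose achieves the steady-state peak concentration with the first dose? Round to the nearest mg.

f = (1/2)^(84/48) ≈ 0.297302; accumulation ratio R = 1/(1−f) ≈ 1.42309.
Loading dose to hit Cmax,ss on first dose: D_load = D_maint·R ≈ 147 × 1.42309 ≈ 209.19 mg.

209 mg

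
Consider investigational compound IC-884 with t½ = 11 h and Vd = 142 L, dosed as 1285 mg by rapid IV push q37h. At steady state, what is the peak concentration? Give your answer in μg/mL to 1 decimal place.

τ/t½ = 37/11 ≈ 3.3636, so fraction remaining f = (1/2)^(37/11) ≈ 0.0972.
Accumulation ratio R = 1/(1 − f) ≈ 1/0.9028 ≈ 1.1077.
Single-dose peak C₀ = D/Vd = 1285/142 ≈ 9.049 μg/mL.
Steady-state peak Cmax,ss = C₀·R ≈ 9.049 × 1.1077 ≈ 10.024 μg/mL.

10.0 μg/mL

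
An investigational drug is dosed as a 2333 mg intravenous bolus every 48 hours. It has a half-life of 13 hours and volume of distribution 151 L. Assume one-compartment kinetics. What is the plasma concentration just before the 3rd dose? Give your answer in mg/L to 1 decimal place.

f = (1/2)^(τ/t½) = (1/2)^(48/13) ≈ 0.0774.
C₀ = D/Vd = 2333/151 ≈ 15.450 mg/L.
Before the 3rd dose, 2 doses have been given. Superposition: Cmin = C₀·(f + f²).
≈ 15.450 × (0.0774 + 0.0060) ≈ 15.450 × 0.0834 ≈ 1.289 mg/L.

1.3 mg/L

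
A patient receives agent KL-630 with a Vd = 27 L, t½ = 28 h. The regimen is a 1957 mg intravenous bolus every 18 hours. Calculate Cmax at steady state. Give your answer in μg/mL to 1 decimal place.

τ/t½ = 18/28 ≈ 0.64286, so fraction remaining f = (1/2)^(18/28) ≈ 0.6404.
Accumulation ratio R = 1/(1 − f) ≈ 1/0.3596 ≈ 2.7809.
Single-dose peak C₀ = D/Vd = 1957/27 ≈ 72.481 μg/mL.
Steady-state peak Cmax,ss = C₀·R ≈ 72.481 × 2.7809 ≈ 201.562 μg/mL.

201.6 μg/mL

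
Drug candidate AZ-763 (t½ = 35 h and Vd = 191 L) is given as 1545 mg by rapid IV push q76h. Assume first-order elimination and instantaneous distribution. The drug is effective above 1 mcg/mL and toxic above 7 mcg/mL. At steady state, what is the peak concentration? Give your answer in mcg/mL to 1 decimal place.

10.4 mcg/mL

Over one 76-h interval, 76/35 ≈ 2.1714 half-lives elapse, leaving f ≈ 0.2220 of each dose.
At steady state, accumulation factor R = 1/(1 − e^(−kτ)) ≈ 1.2853.
Each bolus raises the concentration by D/Vd = 1545/191 ≈ 8.089 mcg/mL.
Cmax,ss = C₀/(1 − f) ≈ 8.089/0.7780 ≈ 10.397 mcg/mL.
Peak 10.4 mcg/mL vs MTC 7 mcg/mL: exceeds toxic threshold.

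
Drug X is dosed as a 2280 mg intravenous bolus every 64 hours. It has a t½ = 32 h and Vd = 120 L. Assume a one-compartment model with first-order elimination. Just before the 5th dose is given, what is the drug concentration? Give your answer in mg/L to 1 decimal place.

f = (1/2)^(τ/t½) = (1/2)^(64/32) ≈ 0.2500.
C₀ = D/Vd = 2280/120 ≈ 19.000 mg/L.
Before the 5th dose, 4 doses have been given. Superposition: Cmin = C₀·(f + f² + … + f^4).
≈ 19.000 × (0.2500 + 0.0625 + 0.0156 + 0.0039) ≈ 19.000 × 0.3320 ≈ 6.308 mg/L.

6.3 mg/L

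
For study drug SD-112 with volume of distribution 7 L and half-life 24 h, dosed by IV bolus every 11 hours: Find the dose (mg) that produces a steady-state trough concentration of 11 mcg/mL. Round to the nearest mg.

τ/t½ = 11/24 ≈ 0.45833, so f = (1/2)^(11/24) ≈ 0.727827.
Cmin,ss = (D/Vd)·f/(1−f), so D = Cmin,ss·Vd·(1−f)/f.
D = 11 × 7 × (1−f)/f ≈ 11 × 7 × 0.37395 ≈ 28.79 mg.

29 mg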